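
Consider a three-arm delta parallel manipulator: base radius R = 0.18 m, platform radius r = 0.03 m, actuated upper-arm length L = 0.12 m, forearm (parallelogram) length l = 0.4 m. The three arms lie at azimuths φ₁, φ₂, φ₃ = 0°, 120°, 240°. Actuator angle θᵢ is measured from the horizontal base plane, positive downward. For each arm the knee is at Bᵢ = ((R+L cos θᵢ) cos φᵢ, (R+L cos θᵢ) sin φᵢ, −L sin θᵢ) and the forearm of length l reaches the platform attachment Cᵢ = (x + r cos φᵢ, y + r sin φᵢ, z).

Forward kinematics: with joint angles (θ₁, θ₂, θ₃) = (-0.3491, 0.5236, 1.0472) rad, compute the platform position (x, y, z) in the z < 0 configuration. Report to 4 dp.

arm 1 at φ=0.0°: e+L cos θ1 = 0.2628;  centre 1 = (0.2628, 0.0000, 0.0410)
φ2=120.0°: virtual centre (-0.1270, 0.2199, -0.0600), radius l
arm 3 at φ=240.0°: e+L cos θ3 = 0.2100;  centre 3 = (-0.1050, -0.1819, -0.1039)
eliminate P² terms by subtracting sphere 1 from 2 and 3
[-0.7794 0.4398 -0.2021]·P = -0.0027;  [-0.7355 -0.3637 -0.2899]·P = -0.0158
Cramer: x(z) = 0.0131-0.3312z;  y(z) = 0.0171-0.1274z
quadratic in z: (1.1259)z²+(0.0789)z+(-0.0957)=0, √Δ=0.6611 → z ∈ {-0.3287, 0.2585}; z = -0.3287 (taking z<0)
x = 0.1219, y = 0.0590

(0.1219, 0.0590, -0.3287)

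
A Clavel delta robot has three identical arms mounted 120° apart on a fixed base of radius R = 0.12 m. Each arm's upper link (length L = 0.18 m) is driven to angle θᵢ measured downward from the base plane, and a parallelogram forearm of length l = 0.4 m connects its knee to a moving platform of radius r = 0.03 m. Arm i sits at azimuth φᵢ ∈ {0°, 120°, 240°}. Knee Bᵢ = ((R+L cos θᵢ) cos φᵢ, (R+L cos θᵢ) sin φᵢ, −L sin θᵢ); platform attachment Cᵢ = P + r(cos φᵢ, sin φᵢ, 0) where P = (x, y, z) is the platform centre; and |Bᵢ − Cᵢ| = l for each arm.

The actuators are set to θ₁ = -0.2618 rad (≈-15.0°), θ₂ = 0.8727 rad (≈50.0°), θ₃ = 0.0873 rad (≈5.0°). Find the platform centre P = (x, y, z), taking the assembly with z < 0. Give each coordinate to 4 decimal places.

(0.1131, -0.1136, -0.3061)

arm 1 at φ=0.0°: e+L cos θ1 = 0.2639;  O1 = (0.2639, 0.0000, 0.0466)
O2 = (0.2057·cos120.0°, 0.2057·sin120.0°, -0.1379) = (-0.1028, 0.1781, -0.1379)
O3 = (0.2693·cos240.0°, 0.2693·sin240.0°, -0.0157) = (-0.1347, -0.2332, -0.0157)
|O₂|²−|O₁|² = -0.0105;  |O₃|²−|O₁|² = 0.0010
[-0.7334 0.3563 -0.3690]·P = -0.0105;  [-0.7970 -0.4665 -0.1246]·P = 0.0010
det = 0.6261;  x = 0.0072+-0.3458z,  y = -0.0145+0.3238z
into |P−O₁|² = l²: 1.2244z² + 0.0749z + -0.0918 = 0;  Δ = 0.4550;  z = -0.3061 or 0.2449 → z<0 root = -0.3061
x = 0.1131, y = -0.1136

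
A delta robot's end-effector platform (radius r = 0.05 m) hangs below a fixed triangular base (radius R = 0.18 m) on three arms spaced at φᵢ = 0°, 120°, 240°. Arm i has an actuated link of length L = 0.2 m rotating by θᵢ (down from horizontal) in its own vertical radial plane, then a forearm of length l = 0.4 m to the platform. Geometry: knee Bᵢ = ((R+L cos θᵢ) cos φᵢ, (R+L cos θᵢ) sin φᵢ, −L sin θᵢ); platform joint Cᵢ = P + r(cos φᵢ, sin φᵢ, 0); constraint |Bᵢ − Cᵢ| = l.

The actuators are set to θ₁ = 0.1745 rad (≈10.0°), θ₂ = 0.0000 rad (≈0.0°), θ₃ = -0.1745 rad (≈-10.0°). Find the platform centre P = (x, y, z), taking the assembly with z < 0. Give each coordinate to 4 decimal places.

arm 1 at φ=0.0°: ρ1 = 0.3270;  centre 1 = (0.3270, 0.0000, -0.0347)
arm 2 at φ=120.0°: ρ2 = 0.3300;  centre 2 = (-0.1650, 0.2858, 0.0000)
arm 3 at φ=240.0°: ρ3 = 0.3270;  centre 3 = (-0.1635, -0.2832, 0.0347)
eliminate P² terms by subtracting sphere 1 from 2 and 3
linear system: -0.9839x+0.5716y = 0.0008−0.0694z; -0.9809x+-0.5663y = 0.0000−0.1389z
det = 1.1179;  x = -0.0004+0.1062z,  y = 0.0007+0.0613z
quadratic in z: (1.0150)z²+(0.0000)z+(-0.0516)=0, √Δ=0.4578 → z ∈ {-0.2255, 0.2255}; z = -0.2255 (taking z<0)
x = -0.0244, y = -0.0131

(-0.0244, -0.0131, -0.2255)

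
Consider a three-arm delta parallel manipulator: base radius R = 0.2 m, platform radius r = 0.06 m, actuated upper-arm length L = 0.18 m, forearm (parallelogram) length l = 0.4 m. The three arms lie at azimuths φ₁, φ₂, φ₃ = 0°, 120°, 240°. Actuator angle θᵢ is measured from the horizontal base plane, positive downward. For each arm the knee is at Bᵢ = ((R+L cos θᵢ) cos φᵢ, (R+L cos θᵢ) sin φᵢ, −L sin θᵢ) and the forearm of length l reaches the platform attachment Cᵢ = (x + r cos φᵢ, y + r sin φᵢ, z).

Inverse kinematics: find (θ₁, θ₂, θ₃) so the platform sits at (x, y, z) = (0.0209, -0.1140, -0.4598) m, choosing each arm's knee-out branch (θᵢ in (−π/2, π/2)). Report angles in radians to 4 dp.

θ₁ = 0.9599, θ₂ = 1.3961, θ₃ = 0.6981

rotate P by −φ1: (0.0209, -0.1140, -0.4598)
  e−x'=0.1191;  (l²−L²−(e−x')²−y'²−z²)/2L = -0.3083
  θ1 = atan2(B,A) + arccos(C/0.4750) = 0.9599
φ2=120.0° → target in arm frame (-0.1092, 0.0389)
  A=0.2492, B=-0.4598, C=(l²−L²−A²−y'²−z²)/(2L)=-0.4095
  γ=atan2(-0.4598,0.2492)=-1.0742;  ψ=arccos(-0.7830)=2.4703;  θ2=γ+ψ≈1.3961
arm 3 (φ=240.0°): x'=0.0883, y'=0.0751
  e−x'=0.0517;  (l²−L²−(e−x')²−y'²−z²)/2L = -0.2559
  √(A²+B²)=0.4627;  θ3 = -1.4588+2.1569 ≈ 0.6981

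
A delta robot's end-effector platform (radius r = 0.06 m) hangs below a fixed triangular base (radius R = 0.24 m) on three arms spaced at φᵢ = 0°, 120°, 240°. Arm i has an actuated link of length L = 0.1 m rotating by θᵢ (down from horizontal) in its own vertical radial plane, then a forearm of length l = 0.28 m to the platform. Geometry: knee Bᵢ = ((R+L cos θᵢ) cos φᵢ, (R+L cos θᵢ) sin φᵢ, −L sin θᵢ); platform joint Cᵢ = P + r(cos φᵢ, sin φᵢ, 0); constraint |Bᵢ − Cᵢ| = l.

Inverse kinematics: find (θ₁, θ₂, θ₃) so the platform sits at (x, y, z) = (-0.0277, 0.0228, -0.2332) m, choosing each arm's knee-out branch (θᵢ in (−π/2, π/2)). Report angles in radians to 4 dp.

arm 1 (φ=0.0°): x'=-0.0277, y'=0.0228
  A=0.2077, B=-0.2332, C=(l²−L²−A²−y'²−z²)/(2L)=-0.1482
  √(A²+B²)=0.3123;  θ1 = -0.8432+2.0653 ≈ 1.2221
arm 2 (φ=120.0°): x'=0.0336, y'=0.0126
  A cos θ + B sin θ = C:  0.1464·cos θ + -0.2332·sin θ = -0.0379
  θ2 = atan2(B,A) + arccos(C/0.2753) = 0.6986
φ3=240.0° → target in arm frame (-0.0059, -0.0354)
  A cos θ + B sin θ = C:  0.1859·cos θ + -0.2332·sin θ = -0.1090
  √(A²+B²)=0.2982;  θ3 = -0.8978+1.9448 ≈ 1.0470

θ₁ = 1.2221, θ₂ = 0.6986, θ₃ = 1.0470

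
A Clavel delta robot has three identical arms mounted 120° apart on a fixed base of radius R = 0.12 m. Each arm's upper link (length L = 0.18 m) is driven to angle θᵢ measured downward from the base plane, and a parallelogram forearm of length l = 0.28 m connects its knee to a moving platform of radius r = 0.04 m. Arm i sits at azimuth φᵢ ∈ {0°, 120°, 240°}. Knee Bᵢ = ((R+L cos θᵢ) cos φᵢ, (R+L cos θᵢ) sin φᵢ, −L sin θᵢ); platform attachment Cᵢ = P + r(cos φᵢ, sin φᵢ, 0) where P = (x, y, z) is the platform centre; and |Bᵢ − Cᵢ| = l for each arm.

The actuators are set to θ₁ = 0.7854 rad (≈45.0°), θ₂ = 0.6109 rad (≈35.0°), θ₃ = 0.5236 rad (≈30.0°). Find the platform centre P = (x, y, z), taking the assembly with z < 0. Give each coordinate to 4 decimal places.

φ1=0.0°: virtual centre (0.2073, 0.0000, -0.1273), radius l
φ2=120.0°: virtual centre (-0.1137, 0.1970, -0.1032), radius l
centre 3 = (0.2359·cos240.0°, 0.2359·sin240.0°, -0.0900) = (-0.1179, -0.2043, -0.0900)
eliminate P² terms by subtracting sphere 1 from 2 and 3
[-0.6420 0.3939 0.0481]·P = 0.0032;  [-0.6504 -0.4086 0.0746]·P = 0.0046
Cramer: x(z) = -0.0060+0.0945z;  y(z) = -0.0016+0.0320z
sphere 1 gives Az²+Bz+C=0 with A=1.0100, B=0.2141, C=-0.0167;  B²−4AC=0.1133;  roots -0.2727, 0.0606;  negative root z = -0.2727
x = -0.0318, y = -0.0104

(-0.0318, -0.0104, -0.2727)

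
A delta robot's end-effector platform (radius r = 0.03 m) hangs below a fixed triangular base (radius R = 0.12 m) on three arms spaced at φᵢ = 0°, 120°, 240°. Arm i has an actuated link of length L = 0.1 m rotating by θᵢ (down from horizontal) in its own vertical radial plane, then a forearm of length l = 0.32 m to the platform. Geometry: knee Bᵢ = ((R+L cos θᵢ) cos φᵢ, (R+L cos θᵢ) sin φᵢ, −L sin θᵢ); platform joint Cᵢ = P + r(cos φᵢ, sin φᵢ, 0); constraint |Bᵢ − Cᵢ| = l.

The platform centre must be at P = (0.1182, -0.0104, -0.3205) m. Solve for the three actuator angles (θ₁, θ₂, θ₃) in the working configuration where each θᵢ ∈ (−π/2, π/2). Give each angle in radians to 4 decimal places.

rotate P by −φ1: (0.1182, -0.0104, -0.3205)
  e−x'=-0.0282;  (l²−L²−(e−x')²−y'²−z²)/2L = -0.0561
  γ=atan2(-0.3205,-0.0282)=-1.6586;  ψ=arccos(-0.1744)=1.7461;  θ1=γ+ψ≈0.0876
φ2=120.0° → target in arm frame (-0.0681, -0.0972)
  e−x'=0.1581;  (l²−L²−(e−x')²−y'²−z²)/2L = -0.2238
  √(A²+B²)=0.3574;  θ2 = -1.1125+2.2475 ≈ 1.1350
rotate P by −φ3: (-0.0501, 0.1076, -0.3205)
  A=0.1401, B=-0.3205, C=(l²−L²−A²−y'²−z²)/(2L)=-0.2076
  √(A²+B²)=0.3498;  θ3 = -1.1587+2.2062 ≈ 1.0474

θ₁ = 0.0876, θ₂ = 1.1350, θ₃ = 1.0474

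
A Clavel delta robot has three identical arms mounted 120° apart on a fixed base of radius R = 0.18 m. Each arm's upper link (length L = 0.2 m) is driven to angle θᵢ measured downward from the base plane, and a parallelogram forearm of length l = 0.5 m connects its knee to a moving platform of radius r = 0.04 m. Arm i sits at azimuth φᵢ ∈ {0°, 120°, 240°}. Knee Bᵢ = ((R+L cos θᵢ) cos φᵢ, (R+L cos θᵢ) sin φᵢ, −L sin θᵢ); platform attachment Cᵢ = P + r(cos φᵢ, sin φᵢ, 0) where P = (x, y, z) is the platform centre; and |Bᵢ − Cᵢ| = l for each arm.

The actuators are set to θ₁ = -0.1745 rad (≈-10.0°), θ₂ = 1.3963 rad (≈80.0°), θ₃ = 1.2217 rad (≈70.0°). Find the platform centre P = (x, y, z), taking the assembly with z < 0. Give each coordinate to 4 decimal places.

(0.2906, -0.0415, -0.4614)

centre 1 = (0.3370·cos0.0°, 0.3370·sin0.0°, 0.0347) = (0.3370, 0.0000, 0.0347)
centre 2 = (0.1747·cos120.0°, 0.1747·sin120.0°, -0.1970) = (-0.0874, 0.1513, -0.1970)
centre 3 = (0.2084·cos240.0°, 0.2084·sin240.0°, -0.1879) = (-0.1042, -0.1805, -0.1879)
subtract pairs → two planes through P
plane₁₂: -0.8486x+0.3026y+-0.4634z = -0.0454
Cramer: x(z) = 0.0476-0.5268z;  y(z) = -0.0166+0.0539z
sphere 1 gives Az²+Bz+C=0 with A=1.2804, B=0.2336, C=-0.1648;  B²−4AC=0.8985;  roots -0.4614, 0.2789;  negative root z = -0.4614
x = 0.2906, y = -0.0415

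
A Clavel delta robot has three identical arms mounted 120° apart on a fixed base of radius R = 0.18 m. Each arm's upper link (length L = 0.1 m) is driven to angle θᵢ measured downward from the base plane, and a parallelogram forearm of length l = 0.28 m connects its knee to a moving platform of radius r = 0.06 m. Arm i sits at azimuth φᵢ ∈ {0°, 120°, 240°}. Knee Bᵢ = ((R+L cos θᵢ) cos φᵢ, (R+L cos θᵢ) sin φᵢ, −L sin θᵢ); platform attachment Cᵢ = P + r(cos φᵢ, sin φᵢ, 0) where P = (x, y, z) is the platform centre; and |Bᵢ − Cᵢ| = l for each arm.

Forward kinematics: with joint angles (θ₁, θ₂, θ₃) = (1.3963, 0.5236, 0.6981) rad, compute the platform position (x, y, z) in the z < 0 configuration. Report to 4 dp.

(-0.0798, 0.0135, -0.2747)

centre 1 = (0.1374·cos0.0°, 0.1374·sin0.0°, -0.0985) = (0.1374, 0.0000, -0.0985)
arm 2 at φ=120.0°: ρ2 = 0.2066;  centre 2 = (-0.1033, 0.1789, -0.0500)
φ3=240.0°: virtual centre (-0.0983, -0.1703, -0.0643), radius l
|centre ₂|²−|centre ₁|² = 0.0166;  |centre ₃|²−|centre ₁|² = 0.0142
linear system: -0.4813x+0.3578y = 0.0166−0.0970z; -0.4713x+-0.3405y = 0.0142−0.0684z
det = 0.3326;  x = -0.0323+0.1729z,  y = 0.0030+-0.0384z
into |P−centre ₁|² = l²: 1.0314z² + 0.1381z + -0.0399 = 0;  Δ = 0.1837;  z = -0.2747 or 0.1408 → z<0 root = -0.2747
x = -0.0798, y = 0.0135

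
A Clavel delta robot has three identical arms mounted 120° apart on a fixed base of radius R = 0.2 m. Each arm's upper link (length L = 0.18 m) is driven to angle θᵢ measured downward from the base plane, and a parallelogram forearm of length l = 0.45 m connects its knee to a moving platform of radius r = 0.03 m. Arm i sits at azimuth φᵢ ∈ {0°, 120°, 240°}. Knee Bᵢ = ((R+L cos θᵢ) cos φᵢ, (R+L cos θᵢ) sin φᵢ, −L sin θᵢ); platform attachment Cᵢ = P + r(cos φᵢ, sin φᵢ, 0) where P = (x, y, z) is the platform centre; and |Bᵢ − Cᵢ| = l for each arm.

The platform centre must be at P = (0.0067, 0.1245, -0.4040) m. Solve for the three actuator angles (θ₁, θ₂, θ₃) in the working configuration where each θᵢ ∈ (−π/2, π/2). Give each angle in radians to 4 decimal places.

θ₁ = 0.6110, θ₂ = 0.1747, θ₃ = 1.0473

φ1=0.0° → target in arm frame (0.0067, 0.1245)
  A cos θ + B sin θ = C:  0.1633·cos θ + -0.4040·sin θ = -0.0980
  γ=atan2(-0.4040,0.1633)=-1.1867;  ψ=arccos(-0.2249)=1.7977;  θ1=γ+ψ≈0.6110
rotate P by −φ2: (0.1045, -0.0681, -0.4040)
  e−x'=0.0655;  (l²−L²−(e−x')²−y'²−z²)/2L = -0.0057
  √(A²+B²)=0.4093;  θ2 = -1.4100+1.5847 ≈ 0.1747
rotate P by −φ3: (-0.1112, -0.0564, -0.4040)
  A=0.2812, B=-0.4040, C=(l²−L²−A²−y'²−z²)/(2L)=-0.2093
  √(A²+B²)=0.4922;  θ3 = -0.9628+2.0101 ≈ 1.0473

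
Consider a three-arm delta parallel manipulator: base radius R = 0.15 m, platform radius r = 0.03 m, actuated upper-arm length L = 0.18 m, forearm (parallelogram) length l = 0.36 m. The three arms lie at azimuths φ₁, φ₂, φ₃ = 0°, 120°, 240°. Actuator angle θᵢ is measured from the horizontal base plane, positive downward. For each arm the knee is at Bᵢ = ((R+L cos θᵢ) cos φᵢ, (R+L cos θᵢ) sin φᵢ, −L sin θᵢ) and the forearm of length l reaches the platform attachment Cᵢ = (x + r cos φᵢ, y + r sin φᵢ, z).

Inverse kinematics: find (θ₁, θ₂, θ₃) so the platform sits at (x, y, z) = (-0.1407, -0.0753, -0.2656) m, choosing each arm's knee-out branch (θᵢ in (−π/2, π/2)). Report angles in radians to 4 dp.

arm 1 (φ=0.0°): x'=-0.1407, y'=-0.0753
  A cos θ + B sin θ = C:  0.2607·cos θ + -0.2656·sin θ = -0.1305
  √(A²+B²)=0.3722;  θ1 = -0.7947+1.9290 ≈ 1.1343
φ2=120.0° → target in arm frame (0.0051, 0.1595)
  e−x'=0.1149;  (l²−L²−(e−x')²−y'²−z²)/2L = -0.0333
  γ=atan2(-0.2656,0.1149)=-1.1626;  ψ=arccos(-0.1150)=1.6860;  θ2=γ+ψ≈0.5234
φ3=240.0° → target in arm frame (0.1356, -0.0842)
  A=-0.0156, B=-0.2656, C=(l²−L²−A²−y'²−z²)/(2L)=0.0537
  θ3 = atan2(B,A) + arccos(C/0.2661) = -0.2617

θ₁ = 1.1343, θ₂ = 0.5234, θ₃ = -0.2617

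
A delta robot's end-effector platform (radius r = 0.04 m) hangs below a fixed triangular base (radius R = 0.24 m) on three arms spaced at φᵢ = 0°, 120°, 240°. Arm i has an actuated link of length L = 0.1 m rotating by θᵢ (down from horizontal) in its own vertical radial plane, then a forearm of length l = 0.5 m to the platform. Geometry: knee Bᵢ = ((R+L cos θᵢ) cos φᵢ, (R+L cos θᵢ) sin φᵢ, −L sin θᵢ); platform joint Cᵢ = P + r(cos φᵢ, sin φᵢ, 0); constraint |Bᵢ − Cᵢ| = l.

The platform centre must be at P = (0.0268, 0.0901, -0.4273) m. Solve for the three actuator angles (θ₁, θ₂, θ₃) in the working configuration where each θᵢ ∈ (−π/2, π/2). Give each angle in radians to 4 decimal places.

θ₁ = 0.1743, θ₂ = -0.0874, θ₃ = 0.8726

rotate P by −φ1: (0.0268, 0.0901, -0.4273)
  A=0.1732, B=-0.4273, C=(l²−L²−A²−y'²−z²)/(2L)=0.0965
  γ=atan2(-0.4273,0.1732)=-1.1857;  ψ=arccos(0.2093)=1.3600;  θ1=γ+ψ≈0.1743
rotate P by −φ2: (0.0646, -0.0683, -0.4273)
  A cos θ + B sin θ = C:  0.1354·cos θ + -0.4273·sin θ = 0.1722
  √(A²+B²)=0.4482;  θ2 = -1.2640+1.1766 ≈ -0.0874
φ3=240.0° → target in arm frame (-0.0914, -0.0218)
  e−x'=0.2914;  (l²−L²−(e−x')²−y'²−z²)/2L = -0.1400
  √(A²+B²)=0.5172;  θ3 = -0.9722+1.8448 ≈ 0.8726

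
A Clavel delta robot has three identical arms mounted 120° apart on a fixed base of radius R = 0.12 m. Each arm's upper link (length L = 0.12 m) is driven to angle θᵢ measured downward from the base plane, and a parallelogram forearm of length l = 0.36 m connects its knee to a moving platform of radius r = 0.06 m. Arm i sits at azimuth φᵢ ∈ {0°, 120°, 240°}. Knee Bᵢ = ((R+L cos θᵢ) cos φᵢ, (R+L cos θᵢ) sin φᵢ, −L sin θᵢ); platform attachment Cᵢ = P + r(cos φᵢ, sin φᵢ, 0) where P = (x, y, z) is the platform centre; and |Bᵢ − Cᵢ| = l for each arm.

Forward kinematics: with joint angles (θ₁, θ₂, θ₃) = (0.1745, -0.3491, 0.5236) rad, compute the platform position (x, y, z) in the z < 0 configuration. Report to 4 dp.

(-0.0095, 0.1085, -0.3082)

O1 = (0.1782·cos0.0°, 0.1782·sin0.0°, -0.0208) = (0.1782, 0.0000, -0.0208)
O2 = (0.1728·cos120.0°, 0.1728·sin120.0°, 0.0410) = (-0.0864, 0.1496, 0.0410)
arm 3 at φ=240.0°: ρ3 = 0.1639;  O3 = (-0.0820, -0.1420, -0.0600)
subtract pairs → two planes through P
linear system: -0.5291x+0.2992y = -0.0006−0.1238z; -0.5203x+-0.2839y = -0.0017−-0.0783z
Cramer: x(z) = 0.0023+0.0382z;  y(z) = 0.0019-0.3460z
sphere 1 gives Az²+Bz+C=0 with A=1.1212, B=0.0269, C=-0.0982;  B²−4AC=0.4412;  roots -0.3082, 0.2842;  negative root z = -0.3082
x = -0.0095, y = 0.1085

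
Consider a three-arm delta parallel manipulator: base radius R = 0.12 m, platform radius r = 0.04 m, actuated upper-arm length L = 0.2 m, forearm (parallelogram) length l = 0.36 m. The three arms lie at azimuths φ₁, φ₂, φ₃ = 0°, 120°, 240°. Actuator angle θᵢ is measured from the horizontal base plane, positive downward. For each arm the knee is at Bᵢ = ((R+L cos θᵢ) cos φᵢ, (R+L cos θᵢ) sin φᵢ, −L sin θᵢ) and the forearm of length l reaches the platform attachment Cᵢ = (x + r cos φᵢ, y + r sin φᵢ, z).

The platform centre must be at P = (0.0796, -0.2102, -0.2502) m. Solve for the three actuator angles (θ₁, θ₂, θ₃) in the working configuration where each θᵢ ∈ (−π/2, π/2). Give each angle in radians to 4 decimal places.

arm 1 (φ=0.0°): x'=0.0796, y'=-0.2102
  A=0.0004, B=-0.2502, C=(l²−L²−A²−y'²−z²)/(2L)=-0.0430
  θ1 = atan2(B,A) + arccos(C/0.2502) = 0.1742
arm 2 (φ=120.0°): x'=-0.2218, y'=0.0362
  A=0.3018, B=-0.2502, C=(l²−L²−A²−y'²−z²)/(2L)=-0.1635
  √(A²+B²)=0.3921;  θ2 = -0.6921+2.0011 ≈ 1.3089
φ3=240.0° → target in arm frame (0.1422, 0.1740)
  A cos θ + B sin θ = C:  -0.0622·cos θ + -0.2502·sin θ = -0.0179
  √(A²+B²)=0.2578;  θ3 = -1.8146+1.6403 ≈ -0.1743

θ₁ = 0.1742, θ₂ = 1.3089, θ₃ = -0.1743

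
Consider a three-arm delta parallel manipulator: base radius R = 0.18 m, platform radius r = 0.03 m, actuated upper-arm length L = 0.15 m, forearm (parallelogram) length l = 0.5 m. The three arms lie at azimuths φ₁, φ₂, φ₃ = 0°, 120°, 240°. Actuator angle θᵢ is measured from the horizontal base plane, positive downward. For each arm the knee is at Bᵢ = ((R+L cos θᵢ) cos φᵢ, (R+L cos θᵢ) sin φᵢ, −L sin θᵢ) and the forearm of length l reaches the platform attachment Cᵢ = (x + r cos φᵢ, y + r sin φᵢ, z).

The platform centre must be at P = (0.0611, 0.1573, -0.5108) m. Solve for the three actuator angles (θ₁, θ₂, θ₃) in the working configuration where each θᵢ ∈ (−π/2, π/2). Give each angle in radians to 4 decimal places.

θ₁ = 0.6110, θ₂ = 0.4362, θ₃ = 1.3964

arm 1 (φ=0.0°): x'=0.0611, y'=0.1573
  A=0.0889, B=-0.5108, C=(l²−L²−A²−y'²−z²)/(2L)=-0.2202
  γ=atan2(-0.5108,0.0889)=-1.3985;  ψ=arccos(-0.4247)=2.0095;  θ1=γ+ψ≈0.6110
φ2=120.0° → target in arm frame (0.1057, -0.1316)
  A=0.0443, B=-0.5108, C=(l²−L²−A²−y'²−z²)/(2L)=-0.1756
  √(A²+B²)=0.5127;  θ2 = -1.4842+1.9204 ≈ 0.4362
φ3=240.0° → target in arm frame (-0.1668, -0.0257)
  A cos θ + B sin θ = C:  0.3168·cos θ + -0.5108·sin θ = -0.4481
  √(A²+B²)=0.6011;  θ3 = -1.0157+2.4121 ≈ 1.3964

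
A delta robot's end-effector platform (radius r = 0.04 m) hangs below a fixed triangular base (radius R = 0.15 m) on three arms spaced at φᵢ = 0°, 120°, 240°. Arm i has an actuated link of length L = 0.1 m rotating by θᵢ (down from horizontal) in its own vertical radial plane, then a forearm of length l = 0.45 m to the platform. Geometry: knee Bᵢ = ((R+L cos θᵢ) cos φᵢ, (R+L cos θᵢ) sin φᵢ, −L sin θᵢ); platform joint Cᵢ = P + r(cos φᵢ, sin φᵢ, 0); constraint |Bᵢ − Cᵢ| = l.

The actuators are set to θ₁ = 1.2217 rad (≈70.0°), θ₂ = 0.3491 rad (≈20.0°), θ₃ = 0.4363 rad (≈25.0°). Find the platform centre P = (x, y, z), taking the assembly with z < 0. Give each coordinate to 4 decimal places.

(-0.1286, 0.0108, -0.4517)

arm 1 at φ=0.0°: ρ1 = 0.1442;  centre 1 = (0.1442, 0.0000, -0.0940)
φ2=120.0°: virtual centre (-0.1020, 0.1766, -0.0342), radius l
centre 3 = (0.2006·cos240.0°, 0.2006·sin240.0°, -0.0423) = (-0.1003, -0.1738, -0.0423)
subtract pairs → two planes through P
plane₁₂: -0.4924x+0.3533y+0.1195z = 0.0131
Cramer: x(z) = -0.0260+0.2270z;  y(z) = 0.0009-0.0219z
sphere 1 gives Az²+Bz+C=0 with A=1.0520, B=0.1106, C=-0.1647;  B²−4AC=0.7052;  roots -0.4517, 0.3466;  negative root z = -0.4517
x = -0.1286, y = 0.0108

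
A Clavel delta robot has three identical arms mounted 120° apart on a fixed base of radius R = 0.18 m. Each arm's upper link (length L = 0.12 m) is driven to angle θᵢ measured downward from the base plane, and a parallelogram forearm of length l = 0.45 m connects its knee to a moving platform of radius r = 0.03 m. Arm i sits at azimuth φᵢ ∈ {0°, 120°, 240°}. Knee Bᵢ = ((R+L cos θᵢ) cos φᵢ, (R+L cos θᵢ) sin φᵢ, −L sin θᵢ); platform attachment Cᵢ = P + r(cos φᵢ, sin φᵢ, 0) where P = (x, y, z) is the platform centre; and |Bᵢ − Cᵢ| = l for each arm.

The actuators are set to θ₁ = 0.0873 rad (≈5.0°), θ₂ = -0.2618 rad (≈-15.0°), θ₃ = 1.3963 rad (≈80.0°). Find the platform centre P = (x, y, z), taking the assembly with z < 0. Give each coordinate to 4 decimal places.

(0.0732, 0.1917, -0.3671)

φ1=0.0°: virtual centre (0.2695, 0.0000, -0.0105), radius l
arm 2 at φ=120.0°: ρ2 = 0.2659;  centre 2 = (-0.1330, 0.2303, 0.0311)
centre 3 = (0.1708·cos240.0°, 0.1708·sin240.0°, -0.1182) = (-0.0854, -0.1479, -0.1182)
subtract pairs → two planes through P
[-0.8050 0.4606 0.0830]·P = -0.0011;  [-0.7099 -0.2959 -0.2154]·P = -0.0296
det = 0.5652;  x = 0.0247+-0.1321z,  y = 0.0408+-0.4112z
into |P−centre ₁|² = l²: 1.1865z² + 0.0520z + -0.1408 = 0;  Δ = 0.6708;  z = -0.3671 or 0.3232 → z<0 root = -0.3671
x = 0.0732, y = 0.1917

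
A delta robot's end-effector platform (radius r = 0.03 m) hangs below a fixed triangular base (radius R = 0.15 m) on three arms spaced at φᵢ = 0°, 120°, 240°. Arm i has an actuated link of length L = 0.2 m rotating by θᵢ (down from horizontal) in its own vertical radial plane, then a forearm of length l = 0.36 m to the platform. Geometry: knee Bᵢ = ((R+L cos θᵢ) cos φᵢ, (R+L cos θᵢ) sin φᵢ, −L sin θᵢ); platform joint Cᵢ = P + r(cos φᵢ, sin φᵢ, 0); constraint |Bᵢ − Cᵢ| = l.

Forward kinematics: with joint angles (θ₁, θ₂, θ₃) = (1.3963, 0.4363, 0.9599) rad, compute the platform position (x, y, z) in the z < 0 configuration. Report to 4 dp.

centre 1 = (0.1547·cos0.0°, 0.1547·sin0.0°, -0.1970) = (0.1547, 0.0000, -0.1970)
φ2=120.0°: virtual centre (-0.1506, 0.2609, -0.0845), radius l
centre 3 = (0.2347·cos240.0°, 0.2347·sin240.0°, -0.1638) = (-0.1174, -0.2033, -0.1638)
subtract pairs → two planes through P
plane₁₂: -0.6107x+0.5218y+0.2249z = 0.0352
det = 0.5322;  x = -0.0457+0.2368z,  y = 0.0139+-0.1539z
into |P−centre ₁|² = l²: 1.0797z² + 0.2947z + -0.0504 = 0;  Δ = 0.3048;  z = -0.3921 or 0.1192 → z<0 root = -0.3921
x = -0.1385, y = 0.0743

(-0.1385, 0.0743, -0.3921)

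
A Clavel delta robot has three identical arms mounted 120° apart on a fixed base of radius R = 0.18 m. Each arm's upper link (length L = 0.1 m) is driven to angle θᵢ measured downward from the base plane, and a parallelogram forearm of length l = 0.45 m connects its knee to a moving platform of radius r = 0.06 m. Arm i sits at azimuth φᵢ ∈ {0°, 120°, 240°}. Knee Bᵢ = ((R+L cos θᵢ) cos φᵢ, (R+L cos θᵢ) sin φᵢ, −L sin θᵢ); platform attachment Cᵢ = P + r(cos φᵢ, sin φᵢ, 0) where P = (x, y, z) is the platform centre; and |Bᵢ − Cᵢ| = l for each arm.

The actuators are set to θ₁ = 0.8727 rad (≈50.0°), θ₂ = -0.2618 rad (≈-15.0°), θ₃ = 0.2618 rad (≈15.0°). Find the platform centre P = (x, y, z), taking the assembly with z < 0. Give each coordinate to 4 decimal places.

(-0.1191, 0.0558, -0.4042)

centre 1 = (0.1843·cos0.0°, 0.1843·sin0.0°, -0.0766) = (0.1843, 0.0000, -0.0766)
arm 2 at φ=120.0°: e+L cos θ2 = 0.2166;  centre 2 = (-0.1083, 0.1876, 0.0259)
centre 3 = (0.2166·cos240.0°, 0.2166·sin240.0°, -0.0259) = (-0.1083, -0.1876, -0.0259)
subtract pairs → two planes through P
[-0.5851 0.3751 0.2050]·P = 0.0078;  [-0.5851 -0.3751 0.1014]·P = 0.0078
det = 0.4390;  x = -0.0133+0.2618z,  y = 0.0000+-0.1380z
quadratic in z: (1.0876)z²+(0.0498)z+(-0.1576)=0, √Δ=0.8296 → z ∈ {-0.4042, 0.3585}; z = -0.4042 (taking z<0)
x = -0.1191, y = 0.0558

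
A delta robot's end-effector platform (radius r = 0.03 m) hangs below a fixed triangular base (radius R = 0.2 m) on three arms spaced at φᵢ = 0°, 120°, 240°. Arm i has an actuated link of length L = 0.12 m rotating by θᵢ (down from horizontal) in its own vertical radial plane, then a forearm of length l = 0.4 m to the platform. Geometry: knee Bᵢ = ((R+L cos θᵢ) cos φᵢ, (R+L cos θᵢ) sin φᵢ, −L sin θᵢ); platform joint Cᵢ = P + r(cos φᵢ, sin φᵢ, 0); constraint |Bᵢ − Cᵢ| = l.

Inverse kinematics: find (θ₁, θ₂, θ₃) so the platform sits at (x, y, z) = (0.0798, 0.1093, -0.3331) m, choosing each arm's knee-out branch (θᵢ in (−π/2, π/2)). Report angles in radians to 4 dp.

φ1=0.0° → target in arm frame (0.0798, 0.1093)
  A cos θ + B sin θ = C:  0.0902·cos θ + -0.3331·sin θ = 0.0607
  γ=atan2(-0.3331,0.0902)=-1.3063;  ψ=arccos(0.1758)=1.3941;  θ1=γ+ψ≈0.0877
φ2=120.0° → target in arm frame (0.0548, -0.1238)
  A cos θ + B sin θ = C:  0.1152·cos θ + -0.3331·sin θ = 0.0252
  √(A²+B²)=0.3525;  θ2 = -1.2377+1.4993 ≈ 0.2615
rotate P by −φ3: (-0.1346, 0.0145, -0.3331)
  A cos θ + B sin θ = C:  0.3046·cos θ + -0.3331·sin θ = -0.2430
  γ=atan2(-0.3331,0.3046)=-0.8301;  ψ=arccos(-0.5384)=2.1393;  θ3=γ+ψ≈1.3092

θ₁ = 0.0877, θ₂ = 0.2615, θ₃ = 1.3092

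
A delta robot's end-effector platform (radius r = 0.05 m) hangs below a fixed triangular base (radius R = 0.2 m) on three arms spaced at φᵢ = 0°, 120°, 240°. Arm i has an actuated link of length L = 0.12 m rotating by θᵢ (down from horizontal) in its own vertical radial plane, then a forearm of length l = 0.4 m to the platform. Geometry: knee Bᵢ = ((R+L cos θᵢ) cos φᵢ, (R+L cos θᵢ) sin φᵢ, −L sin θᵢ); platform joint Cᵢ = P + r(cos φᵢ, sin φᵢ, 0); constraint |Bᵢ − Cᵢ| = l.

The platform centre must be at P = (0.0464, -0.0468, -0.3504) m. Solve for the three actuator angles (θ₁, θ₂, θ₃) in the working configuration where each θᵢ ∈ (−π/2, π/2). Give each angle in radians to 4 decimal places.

rotate P by −φ1: (0.0464, -0.0468, -0.3504)
  A cos θ + B sin θ = C:  0.1036·cos θ + -0.3504·sin θ = 0.0412
  θ1 = atan2(B,A) + arccos(C/0.3654) = 0.1744
arm 2 (φ=120.0°): x'=-0.0637, y'=-0.0168
  A=0.2137, B=-0.3504, C=(l²−L²−A²−y'²−z²)/(2L)=-0.0964
  γ=atan2(-0.3504,0.2137)=-1.0231;  ψ=arccos(-0.2349)=1.8079;  θ2=γ+ψ≈0.7849
arm 3 (φ=240.0°): x'=0.0173, y'=0.0636
  e−x'=0.1327;  (l²−L²−(e−x')²−y'²−z²)/2L = 0.0049
  √(A²+B²)=0.3747;  θ3 = -1.2089+1.5577 ≈ 0.3489

θ₁ = 0.1744, θ₂ = 0.7849, θ₃ = 0.3489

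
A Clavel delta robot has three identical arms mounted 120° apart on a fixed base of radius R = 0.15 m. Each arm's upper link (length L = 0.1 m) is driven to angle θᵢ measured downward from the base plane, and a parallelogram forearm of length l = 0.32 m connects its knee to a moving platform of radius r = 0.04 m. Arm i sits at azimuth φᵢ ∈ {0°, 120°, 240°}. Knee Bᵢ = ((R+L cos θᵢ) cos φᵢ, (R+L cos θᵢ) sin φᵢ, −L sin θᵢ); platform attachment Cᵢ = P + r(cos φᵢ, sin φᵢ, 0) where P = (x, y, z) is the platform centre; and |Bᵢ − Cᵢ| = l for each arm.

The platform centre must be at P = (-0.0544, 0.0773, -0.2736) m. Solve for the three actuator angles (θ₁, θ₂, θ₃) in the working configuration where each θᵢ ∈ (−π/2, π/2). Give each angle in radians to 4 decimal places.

θ₁ = 0.7857, θ₂ = -0.2617, θ₃ = 0.6982

arm 1 (φ=0.0°): x'=-0.0544, y'=0.0773
  e−x'=0.1644;  (l²−L²−(e−x')²−y'²−z²)/2L = -0.0773
  θ1 = atan2(B,A) + arccos(C/0.3192) = 0.7857
arm 2 (φ=120.0°): x'=0.0941, y'=0.0085
  A=0.0159, B=-0.2736, C=(l²−L²−A²−y'²−z²)/(2L)=0.0861
  √(A²+B²)=0.2741;  θ2 = -1.5129+1.2512 ≈ -0.2617
rotate P by −φ3: (-0.0397, -0.0858, -0.2736)
  e−x'=0.1497;  (l²−L²−(e−x')²−y'²−z²)/2L = -0.0612
  γ=atan2(-0.2736,0.1497)=-1.0700;  ψ=arccos(-0.1961)=1.7682;  θ3=γ+ψ≈0.6982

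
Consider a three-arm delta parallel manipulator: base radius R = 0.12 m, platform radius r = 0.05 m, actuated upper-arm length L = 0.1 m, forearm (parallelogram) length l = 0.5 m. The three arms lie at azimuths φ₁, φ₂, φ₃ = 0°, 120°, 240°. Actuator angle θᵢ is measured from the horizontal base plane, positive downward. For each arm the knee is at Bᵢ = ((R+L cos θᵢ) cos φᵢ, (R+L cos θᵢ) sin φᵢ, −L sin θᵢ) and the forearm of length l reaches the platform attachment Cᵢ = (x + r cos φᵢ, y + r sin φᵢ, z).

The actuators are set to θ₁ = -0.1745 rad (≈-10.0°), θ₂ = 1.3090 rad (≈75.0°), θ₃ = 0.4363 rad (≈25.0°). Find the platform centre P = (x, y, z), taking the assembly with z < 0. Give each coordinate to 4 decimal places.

(0.2012, -0.1610, -0.4549)

S1 = (0.1685·cos0.0°, 0.1685·sin0.0°, 0.0174) = (0.1685, 0.0000, 0.0174)
arm 2 at φ=120.0°: (R−r)+L cos θ2 = 0.0959;  S2 = (-0.0479, 0.0830, -0.0966)
φ3=240.0°: virtual centre (-0.0803, -0.1391, -0.0423), radius l
|S₂|²−|S₁|² = -0.0102;  |S₃|²−|S₁|² = -0.0011
plane₁₂: -0.4328x+0.1661y+-0.2279z = -0.0102
Cramer: x(z) = 0.0148-0.4098z;  y(z) = -0.0226+0.3043z
sphere 1 gives Az²+Bz+C=0 with A=1.2605, B=0.0775, C=-0.2256;  B²−4AC=1.1434;  roots -0.4549, 0.3934;  negative root z = -0.4549
x = 0.2012, y = -0.1610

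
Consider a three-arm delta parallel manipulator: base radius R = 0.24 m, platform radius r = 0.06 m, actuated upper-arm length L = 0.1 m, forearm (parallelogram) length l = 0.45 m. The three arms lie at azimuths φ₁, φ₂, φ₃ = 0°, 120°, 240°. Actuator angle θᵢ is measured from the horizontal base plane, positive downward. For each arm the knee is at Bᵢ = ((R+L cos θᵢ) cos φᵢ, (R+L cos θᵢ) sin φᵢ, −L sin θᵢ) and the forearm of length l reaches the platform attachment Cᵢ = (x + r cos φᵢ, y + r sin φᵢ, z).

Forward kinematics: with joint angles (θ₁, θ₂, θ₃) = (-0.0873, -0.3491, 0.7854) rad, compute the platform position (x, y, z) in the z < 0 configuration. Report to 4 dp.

O1 = (0.2796·cos0.0°, 0.2796·sin0.0°, 0.0087) = (0.2796, 0.0000, 0.0087)
O2 = (0.2740·cos120.0°, 0.2740·sin120.0°, 0.0342) = (-0.1370, 0.2373, 0.0342)
O3 = (0.2507·cos240.0°, 0.2507·sin240.0°, -0.0707) = (-0.1254, -0.2171, -0.0707)
|O₂|²−|O₁|² = -0.0020;  |O₃|²−|O₁|² = -0.0104
plane₁₂: -0.8332x+0.4745y+0.0510z = -0.0020
Cramer: x(z) = 0.0078-0.0714z;  y(z) = 0.0094-0.2327z
sphere 1 gives Az²+Bz+C=0 with A=1.0593, B=0.0170, C=-0.1285;  B²−4AC=0.5445;  roots -0.3563, 0.3403;  negative root z = -0.3563
x = 0.0332, y = 0.0923

(0.0332, 0.0923, -0.3563)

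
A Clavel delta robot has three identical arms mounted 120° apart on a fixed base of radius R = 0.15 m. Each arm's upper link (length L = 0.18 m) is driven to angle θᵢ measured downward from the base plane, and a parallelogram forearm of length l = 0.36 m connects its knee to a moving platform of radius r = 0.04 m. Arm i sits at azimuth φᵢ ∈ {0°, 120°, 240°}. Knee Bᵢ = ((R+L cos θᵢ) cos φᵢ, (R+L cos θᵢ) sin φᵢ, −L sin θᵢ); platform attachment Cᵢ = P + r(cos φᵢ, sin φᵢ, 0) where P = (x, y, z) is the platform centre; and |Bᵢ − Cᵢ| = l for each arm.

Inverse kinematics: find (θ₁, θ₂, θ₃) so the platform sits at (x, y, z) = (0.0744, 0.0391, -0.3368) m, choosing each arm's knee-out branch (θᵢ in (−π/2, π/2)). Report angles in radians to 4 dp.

φ1=0.0° → target in arm frame (0.0744, 0.0391)
  e−x'=0.0356;  (l²−L²−(e−x')²−y'²−z²)/2L = -0.0529
  γ=atan2(-0.3368,0.0356)=-1.4655;  ψ=arccos(-0.1561)=1.7275;  θ1=γ+ψ≈0.2620
arm 2 (φ=120.0°): x'=-0.0033, y'=-0.0840
  e−x'=0.1133;  (l²−L²−(e−x')²−y'²−z²)/2L = -0.1004
  √(A²+B²)=0.3554;  θ2 = -1.2462+1.8571 ≈ 0.6110
φ3=240.0° → target in arm frame (-0.0711, 0.0449)
  A=0.1811, B=-0.3368, C=(l²−L²−A²−y'²−z²)/(2L)=-0.1418
  √(A²+B²)=0.3824;  θ3 = -1.0775+1.9506 ≈ 0.8730

θ₁ = 0.2620, θ₂ = 0.6110, θ₃ = 0.8730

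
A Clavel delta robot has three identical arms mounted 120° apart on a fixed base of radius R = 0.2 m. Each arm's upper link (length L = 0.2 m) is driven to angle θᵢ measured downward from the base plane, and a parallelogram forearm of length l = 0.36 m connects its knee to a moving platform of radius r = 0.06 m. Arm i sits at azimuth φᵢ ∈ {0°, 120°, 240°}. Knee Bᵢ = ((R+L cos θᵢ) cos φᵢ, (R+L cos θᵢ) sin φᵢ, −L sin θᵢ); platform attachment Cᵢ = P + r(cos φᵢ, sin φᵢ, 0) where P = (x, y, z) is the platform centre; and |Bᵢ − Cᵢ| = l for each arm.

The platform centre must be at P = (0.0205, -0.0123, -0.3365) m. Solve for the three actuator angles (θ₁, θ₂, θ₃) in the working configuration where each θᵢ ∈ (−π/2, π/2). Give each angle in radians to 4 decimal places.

rotate P by −φ1: (0.0205, -0.0123, -0.3365)
  e−x'=0.1195;  (l²−L²−(e−x')²−y'²−z²)/2L = -0.0952
  θ1 = atan2(B,A) + arccos(C/0.3571) = 0.6110
φ2=120.0° → target in arm frame (-0.0209, -0.0116)
  A=0.1609, B=-0.3365, C=(l²−L²−A²−y'²−z²)/(2L)=-0.1241
  θ2 = atan2(B,A) + arccos(C/0.3730) = 0.7853
φ3=240.0° → target in arm frame (0.0004, 0.0239)
  A cos θ + B sin θ = C:  0.1396·cos θ + -0.3365·sin θ = -0.1092
  √(A²+B²)=0.3643;  θ3 = -1.1776+1.8753 ≈ 0.6978

θ₁ = 0.6110, θ₂ = 0.7853, θ₃ = 0.6978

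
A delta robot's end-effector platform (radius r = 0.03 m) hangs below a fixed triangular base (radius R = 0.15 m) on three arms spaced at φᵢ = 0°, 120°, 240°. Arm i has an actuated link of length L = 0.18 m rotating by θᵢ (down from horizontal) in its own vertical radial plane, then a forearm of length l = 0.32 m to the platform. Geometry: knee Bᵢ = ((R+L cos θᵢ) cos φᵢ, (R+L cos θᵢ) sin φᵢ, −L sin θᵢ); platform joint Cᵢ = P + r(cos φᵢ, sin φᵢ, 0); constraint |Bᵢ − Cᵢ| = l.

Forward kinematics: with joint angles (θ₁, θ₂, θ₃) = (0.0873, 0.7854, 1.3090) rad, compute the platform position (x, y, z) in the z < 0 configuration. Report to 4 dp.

(0.1257, 0.0767, -0.2733)

centre 1 = (0.2993·cos0.0°, 0.2993·sin0.0°, -0.0157) = (0.2993, 0.0000, -0.0157)
φ2=120.0°: virtual centre (-0.1236, 0.2141, -0.1273), radius l
centre 3 = (0.1666·cos240.0°, 0.1666·sin240.0°, -0.1739) = (-0.0833, -0.1443, -0.1739)
eliminate P² terms by subtracting sphere 1 from 2 and 3
[-0.8459 0.4283 -0.2232]·P = -0.0125;  [-0.7652 -0.2885 -0.3163]·P = -0.0319
Cramer: x(z) = 0.0302-0.3496z;  y(z) = 0.0304-0.1693z
into |P−centre ₁|² = l²: 1.1509z² + 0.2093z + -0.0288 = 0;  Δ = 0.1763;  z = -0.2733 or 0.0915 → z<0 root = -0.2733
x = 0.1257, y = 0.0767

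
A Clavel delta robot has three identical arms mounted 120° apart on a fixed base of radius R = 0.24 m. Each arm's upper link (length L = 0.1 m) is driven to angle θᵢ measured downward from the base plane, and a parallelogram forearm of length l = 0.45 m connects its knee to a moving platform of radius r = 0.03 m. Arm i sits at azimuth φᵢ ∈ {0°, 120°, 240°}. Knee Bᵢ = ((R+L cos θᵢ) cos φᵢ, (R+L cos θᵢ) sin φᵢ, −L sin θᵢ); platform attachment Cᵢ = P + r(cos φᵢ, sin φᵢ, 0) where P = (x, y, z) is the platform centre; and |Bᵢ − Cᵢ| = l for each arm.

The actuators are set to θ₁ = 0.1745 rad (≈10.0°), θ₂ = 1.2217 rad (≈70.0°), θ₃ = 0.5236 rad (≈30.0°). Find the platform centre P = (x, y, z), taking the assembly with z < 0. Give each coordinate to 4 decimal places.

(0.0697, -0.0643, -0.3933)

φ1=0.0°: virtual centre (0.3085, 0.0000, -0.0174), radius l
O2 = (0.2442·cos120.0°, 0.2442·sin120.0°, -0.0940) = (-0.1221, 0.2115, -0.0940)
φ3=240.0°: virtual centre (-0.1483, -0.2569, -0.0500), radius l
|O₂|²−|O₁|² = -0.0270;  |O₃|²−|O₁|² = -0.0050
[-0.8612 0.4230 -0.1532]·P = -0.0270;  [-0.9136 -0.5137 -0.0653]·P = -0.0050
Cramer: x(z) = 0.0193-0.1283z;  y(z) = -0.0246+0.1011z
sphere 1 gives Az²+Bz+C=0 with A=1.0267, B=0.1040, C=-0.1180;  B²−4AC=0.4952;  roots -0.3933, 0.2921;  negative root z = -0.3933
x = 0.0697, y = -0.0643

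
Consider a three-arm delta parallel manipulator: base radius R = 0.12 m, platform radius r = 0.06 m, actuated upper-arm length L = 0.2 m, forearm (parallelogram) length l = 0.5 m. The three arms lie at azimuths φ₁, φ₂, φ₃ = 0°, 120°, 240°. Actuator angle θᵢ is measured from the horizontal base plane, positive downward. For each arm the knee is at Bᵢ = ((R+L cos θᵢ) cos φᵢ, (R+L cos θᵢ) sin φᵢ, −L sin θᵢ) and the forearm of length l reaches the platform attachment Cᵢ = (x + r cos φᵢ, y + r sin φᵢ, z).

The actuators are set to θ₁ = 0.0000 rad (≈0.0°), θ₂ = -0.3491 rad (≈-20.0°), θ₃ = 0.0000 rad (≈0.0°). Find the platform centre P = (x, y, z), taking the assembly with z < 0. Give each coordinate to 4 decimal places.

(-0.0352, 0.0609, -0.3990)

arm 1 at φ=0.0°: ρ1 = 0.2600;  S1 = (0.2600, 0.0000, 0.0000)
φ2=120.0°: virtual centre (-0.1240, 0.2147, 0.0684), radius l
arm 3 at φ=240.0°: ρ3 = 0.2600;  S3 = (-0.1300, -0.2252, 0.0000)
subtract pairs → two planes through P
linear system: -0.7679x+0.4294y = -0.0014−0.1368z; -0.7800x+-0.4503y = 0.0000−0.0000z
Cramer: x(z) = 0.0010+0.0905z;  y(z) = -0.0017-0.1568z
quadratic in z: (1.0328)z²+(-0.0464)z+(-0.1829)=0, √Δ=0.8705 → z ∈ {-0.3990, 0.4439}; z = -0.3990 (taking z<0)
x = -0.0352, y = 0.0609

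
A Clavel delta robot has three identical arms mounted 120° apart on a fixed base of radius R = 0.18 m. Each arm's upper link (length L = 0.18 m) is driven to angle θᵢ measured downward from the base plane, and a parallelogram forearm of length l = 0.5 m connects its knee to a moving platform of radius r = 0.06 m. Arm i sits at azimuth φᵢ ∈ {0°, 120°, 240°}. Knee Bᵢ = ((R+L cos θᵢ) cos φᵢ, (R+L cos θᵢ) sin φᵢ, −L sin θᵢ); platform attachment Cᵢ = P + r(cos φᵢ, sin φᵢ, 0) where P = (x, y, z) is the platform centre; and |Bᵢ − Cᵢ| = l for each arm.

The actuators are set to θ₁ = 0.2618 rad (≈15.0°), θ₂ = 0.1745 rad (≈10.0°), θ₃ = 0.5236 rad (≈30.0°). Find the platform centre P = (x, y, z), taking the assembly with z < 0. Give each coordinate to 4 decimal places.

(0.0180, 0.0599, -0.4593)

S1 = (0.2939·cos0.0°, 0.2939·sin0.0°, -0.0466) = (0.2939, 0.0000, -0.0466)
arm 2 at φ=120.0°: (R−r)+L cos θ2 = 0.2973;  S2 = (-0.1486, 0.2574, -0.0313)
S3 = (0.2759·cos240.0°, 0.2759·sin240.0°, -0.0900) = (-0.1379, -0.2389, -0.0900)
subtract pairs → two planes through P
plane₁₂: -0.8850x+0.5149y+0.0307z = 0.0008
Cramer: x(z) = 0.0021-0.0346z;  y(z) = 0.0052-0.1191z
sphere 1 gives Az²+Bz+C=0 with A=1.0154, B=0.1121, C=-0.1627;  B²−4AC=0.6733;  roots -0.4593, 0.3488;  negative root z = -0.4593
x = 0.0180, y = 0.0599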